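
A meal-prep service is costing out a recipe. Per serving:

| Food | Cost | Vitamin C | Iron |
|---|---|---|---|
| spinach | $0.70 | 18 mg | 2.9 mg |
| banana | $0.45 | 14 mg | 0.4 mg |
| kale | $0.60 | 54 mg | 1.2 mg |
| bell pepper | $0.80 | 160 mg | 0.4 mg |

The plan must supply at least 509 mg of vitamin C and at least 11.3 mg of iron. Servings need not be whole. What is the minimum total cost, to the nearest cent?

For a min-cost LP with two ≥-constraints, a basic feasible solution has at most two positive variables.
spinach only: max(509/18, 11.3/2.9) = 28.28 servings → $19.79.
banana only: max(509/14, 11.3/0.4) = 36.36 servings → $16.36.
kale only: max(509/54, 11.3/1.2) = 9.426 servings → $5.66.
bell pepper only: max(509/160, 11.3/0.4) = 28.25 servings → $22.60.
spinach + banana: the both-tight solution has a negative serving — not a feasible corner.
spinach + kale with both targets exact would need a negative amount; discard.
spinach + bell pepper with both tight: 3.512 servings and 2.786 servings → $4.69.
banana + kale: intersection lies outside the first quadrant.
banana + bell pepper with both tight: 27.47 servings and 0.7774 servings → $12.98.
kale + bell pepper with both tight: 9.415 servings and 0.003521 servings → $5.65.
Cheapest feasible corner: $4.69.

$4.69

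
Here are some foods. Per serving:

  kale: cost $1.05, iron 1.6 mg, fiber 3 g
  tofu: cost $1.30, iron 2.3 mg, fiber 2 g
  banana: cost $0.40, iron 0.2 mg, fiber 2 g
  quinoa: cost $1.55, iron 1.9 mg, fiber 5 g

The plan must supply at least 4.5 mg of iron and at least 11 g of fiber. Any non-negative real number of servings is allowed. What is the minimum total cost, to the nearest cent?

A basic optimal solution has at most two foods positive. Try each food alone and each pair with both targets met exactly.
kale only: max(4.5/1.6, 11/3) = 3.667 servings → $3.85.
tofu only: max(4.5/2.3, 11/2) = 5.5 servings → $7.15.
banana only: max(4.5/0.2, 11/2) = 22.5 servings → $9.00.
quinoa only: max(4.5/1.9, 11/5) = 2.368 servings → $3.67.
kale + tofu with both targets exact would need a negative amount; discard.
kale + banana with both tight: 2.615 servings and 1.577 servings → $3.38.
kale + quinoa with both tight: 0.6957 servings and 1.783 servings → $3.49.
tofu + banana with both tight: 1.619 servings and 3.881 servings → $3.66.
tofu + quinoa with both tight: 0.2078 servings and 2.117 servings → $3.55.
banana + quinoa: the both-tight solution has a negative serving — not a feasible corner.
The minimum over all feasible corners is $3.38.

$3.38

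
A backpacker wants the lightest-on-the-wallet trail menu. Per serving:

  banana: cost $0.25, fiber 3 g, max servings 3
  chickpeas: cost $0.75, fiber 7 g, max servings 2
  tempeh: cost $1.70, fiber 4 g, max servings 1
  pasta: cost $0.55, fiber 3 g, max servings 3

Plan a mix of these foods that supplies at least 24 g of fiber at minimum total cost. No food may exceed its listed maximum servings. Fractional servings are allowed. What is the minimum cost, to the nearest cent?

$2.43

Cost per g of fiber: banana $0.0833, chickpeas $0.1071, pasta $0.1833, tempeh $0.4250.
Take 3 servings of banana: +9.0 g fiber for $0.75 (total $0.75, still need 15.0 g).
Take 2 servings of chickpeas: +14.0 g fiber for $1.50 (total $2.25, still need 1.0 g).
Take 0.3333 servings of pasta: +1.0 g fiber for $0.18 (total $2.43, still need 0.0 g).
Filling from the cheapest source first is optimal under one linear minimum: $2.43.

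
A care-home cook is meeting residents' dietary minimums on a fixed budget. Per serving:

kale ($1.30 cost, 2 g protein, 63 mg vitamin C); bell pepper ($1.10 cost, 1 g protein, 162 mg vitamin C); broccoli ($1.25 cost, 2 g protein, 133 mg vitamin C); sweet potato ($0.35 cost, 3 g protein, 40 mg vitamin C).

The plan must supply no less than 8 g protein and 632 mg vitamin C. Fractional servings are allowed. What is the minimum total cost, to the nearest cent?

$4.41

An LP optimum is at a vertex; with two nutrient constraints at most two foods are used. Check each candidate.
kale only: max(8/2, 632/63) = 10.03 servings → $13.04.
bell pepper only: max(8/1, 632/162) = 8 servings → $8.80.
broccoli only: max(8/2, 632/133) = 4.752 servings → $5.94.
sweet potato only: max(8/3, 632/40) = 15.8 servings → $5.53.
kale + bell pepper with both tight: 2.544 servings and 2.912 servings → $6.51.
kale + broccoli: the both-tight solution has a negative serving — not a feasible corner.
kale + sweet potato with both targets exact would need a negative amount; discard.
bell pepper + broccoli with both tight: 1.047 servings and 3.476 servings → $5.50.
bell pepper + sweet potato with both tight: 3.534 servings and 1.489 servings → $4.41.
broccoli + sweet potato: the both-tight solution has a negative serving — not a feasible corner.
Cheapest feasible corner: $4.41.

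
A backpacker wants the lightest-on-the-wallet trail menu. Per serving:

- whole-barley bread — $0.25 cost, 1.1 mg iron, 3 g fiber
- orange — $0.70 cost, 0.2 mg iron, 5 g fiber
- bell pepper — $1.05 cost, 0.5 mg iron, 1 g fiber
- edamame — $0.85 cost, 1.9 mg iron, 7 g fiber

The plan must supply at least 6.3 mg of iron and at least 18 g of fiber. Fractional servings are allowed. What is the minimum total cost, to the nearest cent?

$1.50

A basic optimal solution has at most two foods positive. Try each food alone and each pair with both targets met exactly.
whole-barley bread only: max(6.3/1.1, 18/3) = 6 servings → $1.50.
orange only: max(6.3/0.2, 18/5) = 31.5 servings → $22.05.
bell pepper only: max(6.3/0.5, 18/1) = 18 servings → $18.90.
edamame only: max(6.3/1.9, 18/7) = 3.316 servings → $2.82.
whole-barley bread + orange with both tight: 5.694 servings and 0.1837 servings → $1.55.
whole-barley bread + bell pepper: intersection lies outside the first quadrant.
whole-barley bread + edamame with both tight: 4.95 servings and 0.45 servings → $1.62.
orange + bell pepper with both tight: 1.174 servings and 12.13 servings → $13.56.
orange + edamame: the both-tight solution has a negative serving — not a feasible corner.
bell pepper + edamame with both tight: 6.188 servings and 1.688 servings → $7.93.
So the least-cost plan costs $1.50.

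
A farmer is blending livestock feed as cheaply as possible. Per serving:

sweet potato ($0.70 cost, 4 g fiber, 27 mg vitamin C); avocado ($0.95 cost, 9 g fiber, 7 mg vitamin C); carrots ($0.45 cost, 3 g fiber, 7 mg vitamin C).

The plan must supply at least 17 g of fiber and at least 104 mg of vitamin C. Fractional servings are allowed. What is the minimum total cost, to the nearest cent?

$2.85

Check every corner: each single food scaled to meet both minima, and each pair solved so both constraints bind.
sweet potato only: max(17/4, 104/27) = 4.25 servings → $2.98.
avocado only: max(17/9, 104/7) = 14.86 servings → $14.11.
carrots only: max(17/3, 104/7) = 14.86 servings → $6.69.
sweet potato + avocado with both tight: 3.8 servings and 0.2 servings → $2.85.
sweet potato + carrots with both tight: 3.642 servings and 0.8113 servings → $2.91.
avocado + carrots: the both-tight solution has a negative serving — not a feasible corner.
So the least-cost plan costs $2.85.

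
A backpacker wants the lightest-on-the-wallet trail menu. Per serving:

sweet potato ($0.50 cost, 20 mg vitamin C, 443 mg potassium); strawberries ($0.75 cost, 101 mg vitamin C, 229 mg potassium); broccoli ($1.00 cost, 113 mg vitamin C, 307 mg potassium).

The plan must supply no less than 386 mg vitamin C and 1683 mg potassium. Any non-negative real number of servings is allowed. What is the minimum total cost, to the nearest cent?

Two binding constraints pin down two serving amounts, so the optimal mix uses at most two foods. The candidates are each food alone (scaled to the tighter of vitamin C/potassium) and each pair with both constraints tight.
sweet potato only: max(386/20, 1683/443) = 19.3 servings → $9.65.
strawberries only: max(386/101, 1683/229) = 7.349 servings → $5.51.
broccoli only: max(386/113, 1683/307) = 5.482 servings → $5.48.
sweet potato + strawberries with both tight: 2.031 servings and 3.42 servings → $3.58.
sweet potato + broccoli with both tight: 1.632 servings and 3.127 servings → $3.94.
strawberries + broccoli: the both-tight solution has a negative serving — not a feasible corner.
Cheapest feasible corner: $3.58.

$3.58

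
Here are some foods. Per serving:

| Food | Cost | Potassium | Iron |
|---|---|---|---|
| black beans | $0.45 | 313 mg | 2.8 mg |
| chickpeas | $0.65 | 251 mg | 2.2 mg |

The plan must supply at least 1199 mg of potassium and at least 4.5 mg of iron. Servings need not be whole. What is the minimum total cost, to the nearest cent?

$1.72

Check every corner: each single food scaled to meet both minima, and each pair solved so both constraints bind.
black beans only: max(1199/313, 4.5/2.8) = 3.831 servings → $1.72.
chickpeas only: max(1199/251, 4.5/2.2) = 4.777 servings → $3.10.
black beans + chickpeas with both targets exact would need a negative amount; discard.
Cheapest feasible corner: $1.72.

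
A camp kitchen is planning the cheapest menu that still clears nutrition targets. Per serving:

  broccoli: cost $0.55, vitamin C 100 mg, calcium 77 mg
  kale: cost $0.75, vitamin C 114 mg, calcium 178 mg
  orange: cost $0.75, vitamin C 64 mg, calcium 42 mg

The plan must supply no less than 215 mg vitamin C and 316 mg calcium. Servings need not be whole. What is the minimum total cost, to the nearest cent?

broccoli only: max(215/100, 316/77) = 4.104 servings → $2.26.
kale only: max(215/114, 316/178) = 1.886 servings → $1.41.
orange only: max(215/64, 316/42) = 7.524 servings → $5.64.
broccoli + kale with both tight: 0.2489 servings and 1.668 servings → $1.39.
broccoli + orange: intersection lies outside the first quadrant.
kale + orange with both tight: 1.695 servings and 0.3401 servings → $1.53.
The minimum over all feasible corners is $1.39.

$1.39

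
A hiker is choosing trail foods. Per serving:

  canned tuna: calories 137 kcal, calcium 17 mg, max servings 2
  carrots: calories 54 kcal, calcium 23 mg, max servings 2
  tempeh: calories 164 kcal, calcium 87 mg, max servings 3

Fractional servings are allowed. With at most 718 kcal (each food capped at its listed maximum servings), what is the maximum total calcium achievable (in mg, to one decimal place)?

Calcium per kcal: tempeh 0.5305, carrots 0.4259, canned tuna 0.1241.
Take 3 servings of tempeh: uses 492 kcal, +261.0 mg calcium (running total 261.0 mg).
Take 2 servings of carrots: uses 108 kcal, +46.0 mg calcium (running total 307.0 mg).
Take 0.8613 servings of canned tuna: uses 118 kcal, +14.6 mg calcium (running total 321.6 mg).
Filling greedily by calcium-per-kcal is optimal for one linear limit, giving 321.6 mg.

321.6 mg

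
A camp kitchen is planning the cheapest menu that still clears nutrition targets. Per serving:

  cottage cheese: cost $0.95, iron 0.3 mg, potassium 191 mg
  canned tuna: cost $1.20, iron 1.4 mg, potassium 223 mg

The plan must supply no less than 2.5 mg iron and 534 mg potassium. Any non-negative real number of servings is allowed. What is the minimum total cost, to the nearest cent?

Minimising a linear cost over {iron ≥ 2.5, potassium ≥ 534, servings ≥ 0} — the optimum is at a vertex, using one or two foods.
cottage cheese only: max(2.5/0.3, 534/191) = 8.333 servings → $7.92.
canned tuna only: max(2.5/1.4, 534/223) = 2.395 servings → $2.87.
cottage cheese + canned tuna with both tight: 0.9481 servings and 1.583 servings → $2.80.
The minimum over all feasible corners is $2.80.

$2.80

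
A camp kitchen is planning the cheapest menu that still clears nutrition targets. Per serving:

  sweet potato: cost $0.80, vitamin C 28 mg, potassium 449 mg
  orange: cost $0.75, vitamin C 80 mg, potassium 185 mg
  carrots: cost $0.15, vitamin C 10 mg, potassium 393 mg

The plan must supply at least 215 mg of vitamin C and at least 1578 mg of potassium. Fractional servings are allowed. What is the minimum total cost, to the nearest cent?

sweet potato only: max(215/28, 1578/449) = 7.679 servings → $6.14.
orange only: max(215/80, 1578/185) = 8.53 servings → $6.40.
carrots only: max(215/10, 1578/393) = 21.5 servings → $3.23.
sweet potato + orange with both tight: 2.813 servings and 1.703 servings → $3.53.
sweet potato + carrots: the both-tight solution has a negative serving — not a feasible corner.
orange + carrots with both tight: 2.322 servings and 2.922 servings → $2.18.
So the least-cost plan costs $2.18.

$2.18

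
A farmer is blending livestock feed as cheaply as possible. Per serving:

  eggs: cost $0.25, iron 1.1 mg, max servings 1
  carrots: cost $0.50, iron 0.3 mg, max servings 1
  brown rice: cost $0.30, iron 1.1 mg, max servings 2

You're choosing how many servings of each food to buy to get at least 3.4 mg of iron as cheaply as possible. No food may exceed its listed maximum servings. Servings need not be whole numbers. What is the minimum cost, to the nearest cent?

Cost per mg of iron: eggs $0.2273, brown rice $0.2727, carrots $1.6667.
Take 1 serving of eggs: +1.1 mg iron for $0.25 (total $0.25, still need 2.3 mg).
Take 2 servings of brown rice: +2.2 mg iron for $0.60 (total $0.85, still need 0.1 mg).
Take 0.3333 servings of carrots: +0.1 mg iron for $0.17 (total $1.02, still need 0.0 mg).
Greedy by cheapest-per-mg is optimal for a single linear constraint, so the minimum cost is $1.02.

$1.02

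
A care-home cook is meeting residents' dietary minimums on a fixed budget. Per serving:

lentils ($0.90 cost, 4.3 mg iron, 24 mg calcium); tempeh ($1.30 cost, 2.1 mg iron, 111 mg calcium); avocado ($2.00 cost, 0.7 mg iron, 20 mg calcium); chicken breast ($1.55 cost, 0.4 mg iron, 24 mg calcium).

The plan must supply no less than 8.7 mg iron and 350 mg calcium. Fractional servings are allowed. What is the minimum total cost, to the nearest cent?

At the optimum either one food covers both requirements or two foods hit both targets exactly; no other combination can be cheaper.
lentils only: max(8.7/4.3, 350/24) = 14.58 servings → $13.12.
tempeh only: max(8.7/2.1, 350/111) = 4.143 servings → $5.39.
avocado only: max(8.7/0.7, 350/20) = 17.5 servings → $35.00.
chicken breast only: max(8.7/0.4, 350/24) = 21.75 servings → $33.71.
lentils + tempeh with both tight: 0.5404 servings and 3.036 servings → $4.43.
lentils + avocado: the both-tight solution has a negative serving — not a feasible corner.
lentils + chicken breast with both tight: 0.735 servings and 13.85 servings → $22.13.
tempeh + avocado with both tight: 1.989 servings and 6.462 servings → $15.51.
tempeh + chicken breast with both targets exact would need a negative amount; discard.
avocado + chicken breast with both tight: 7.818 servings and 8.068 servings → $28.14.
Cheapest feasible corner: $4.43.

$4.43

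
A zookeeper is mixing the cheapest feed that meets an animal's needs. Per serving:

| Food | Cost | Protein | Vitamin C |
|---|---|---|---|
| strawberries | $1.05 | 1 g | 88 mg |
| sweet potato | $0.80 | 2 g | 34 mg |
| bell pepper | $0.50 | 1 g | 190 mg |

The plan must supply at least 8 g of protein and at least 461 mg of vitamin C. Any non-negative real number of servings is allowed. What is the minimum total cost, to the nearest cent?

With two linear requirements the optimum uses one or two foods; enumerate the corners.
strawberries only: max(8/1, 461/88) = 8 servings → $8.40.
sweet potato only: max(8/2, 461/34) = 13.56 servings → $10.85.
bell pepper only: max(8/1, 461/190) = 8 servings → $4.00.
strawberries + sweet potato with both tight: 4.577 servings and 1.711 servings → $6.18.
strawberries + bell pepper: intersection lies outside the first quadrant.
sweet potato + bell pepper with both tight: 3.061 servings and 1.879 servings → $3.39.
So the least-cost plan costs $3.39.

$3.39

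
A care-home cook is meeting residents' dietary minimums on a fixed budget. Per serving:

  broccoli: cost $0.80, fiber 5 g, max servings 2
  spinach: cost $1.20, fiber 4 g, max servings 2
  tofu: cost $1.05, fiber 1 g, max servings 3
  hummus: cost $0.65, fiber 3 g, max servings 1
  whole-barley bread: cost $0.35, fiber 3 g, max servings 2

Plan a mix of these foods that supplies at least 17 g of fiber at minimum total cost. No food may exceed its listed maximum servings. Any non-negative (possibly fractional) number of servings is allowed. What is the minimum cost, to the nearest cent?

Cost per g of fiber: whole-barley bread $0.1167, broccoli $0.1600, hummus $0.2167, spinach $0.3000, tofu $1.0500.
Take 2 servings of whole-barley bread: +6.0 g fiber for $0.70 (total $0.70, still need 11.0 g).
Take 2 servings of broccoli: +10.0 g fiber for $1.60 (total $2.30, still need 1.0 g).
Take 0.3333 servings of hummus: +1.0 g fiber for $0.22 (total $2.52, still need 0.0 g).
Filling from the cheapest source first is optimal under one linear minimum: $2.52.

$2.52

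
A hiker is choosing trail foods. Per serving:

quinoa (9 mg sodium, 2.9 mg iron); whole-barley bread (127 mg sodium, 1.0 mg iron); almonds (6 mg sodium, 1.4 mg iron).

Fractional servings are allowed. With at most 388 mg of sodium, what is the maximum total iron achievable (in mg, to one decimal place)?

125.0 mg

Iron per mg sodium: quinoa 0.3222, almonds 0.2333, whole-barley bread 0.007874.
With no serving limits, spend the whole sodium allowance on quinoa: 388 mg / 9 mg × 2.9 mg = 125.0 mg.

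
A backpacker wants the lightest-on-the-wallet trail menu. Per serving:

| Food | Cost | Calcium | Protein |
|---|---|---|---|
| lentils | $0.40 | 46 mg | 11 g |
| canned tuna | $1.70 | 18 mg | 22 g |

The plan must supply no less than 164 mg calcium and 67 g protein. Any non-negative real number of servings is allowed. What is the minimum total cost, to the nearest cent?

Check every corner: each single food scaled to meet both minima, and each pair solved so both constraints bind.
lentils only: max(164/46, 67/11) = 6.091 servings → $2.44.
canned tuna only: max(164/18, 67/22) = 9.111 servings → $15.49.
lentils + canned tuna with both tight: 2.951 servings and 1.57 servings → $3.85.
The minimum over all feasible corners is $2.44.

$2.44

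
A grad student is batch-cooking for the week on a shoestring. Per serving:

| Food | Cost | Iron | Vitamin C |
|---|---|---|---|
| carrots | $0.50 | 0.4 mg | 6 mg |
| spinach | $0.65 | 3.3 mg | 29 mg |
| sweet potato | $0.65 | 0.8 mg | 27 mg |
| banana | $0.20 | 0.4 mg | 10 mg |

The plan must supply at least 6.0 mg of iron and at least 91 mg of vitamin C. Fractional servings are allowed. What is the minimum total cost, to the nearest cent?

$1.90

With two linear requirements the optimum uses one or two foods; enumerate the corners.
carrots only: max(6.0/0.4, 91/6) = 15.17 servings → $7.58.
spinach only: max(6.0/3.3, 91/29) = 3.138 servings → $2.04.
sweet potato only: max(6.0/0.8, 91/27) = 7.5 servings → $4.88.
banana only: max(6.0/0.4, 91/10) = 15 servings → $3.00.
carrots + spinach: intersection lies outside the first quadrant.
carrots + sweet potato with both tight: 14.87 servings and 0.06667 servings → $7.48.
carrots + banana with both tight: 14.75 servings and 0.25 servings → $7.42.
spinach + sweet potato with both tight: 1.354 servings and 1.917 servings → $2.13.
spinach + banana with both tight: 1.103 servings and 5.902 servings → $1.90.
sweet potato + banana: the both-tight solution has a negative serving — not a feasible corner.
Cheapest feasible corner: $1.90.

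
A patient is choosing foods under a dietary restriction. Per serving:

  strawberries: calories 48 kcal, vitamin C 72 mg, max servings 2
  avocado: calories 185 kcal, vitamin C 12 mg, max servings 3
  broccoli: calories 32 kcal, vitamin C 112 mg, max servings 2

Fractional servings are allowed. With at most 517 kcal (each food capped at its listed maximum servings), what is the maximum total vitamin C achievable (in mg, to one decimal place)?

Vitamin C per kcal: broccoli 3.5, strawberries 1.5, avocado 0.06486.
Take 2 servings of broccoli: uses 64 kcal, +224.0 mg vitamin C (running total 224.0 mg).
Take 2 servings of strawberries: uses 96 kcal, +144.0 mg vitamin C (running total 368.0 mg).
Take 1.93 servings of avocado: uses 357 kcal, +23.2 mg vitamin C (running total 391.2 mg).
Filling greedily by vitamin C-per-kcal is optimal for one linear limit, giving 391.2 mg.

391.2 mg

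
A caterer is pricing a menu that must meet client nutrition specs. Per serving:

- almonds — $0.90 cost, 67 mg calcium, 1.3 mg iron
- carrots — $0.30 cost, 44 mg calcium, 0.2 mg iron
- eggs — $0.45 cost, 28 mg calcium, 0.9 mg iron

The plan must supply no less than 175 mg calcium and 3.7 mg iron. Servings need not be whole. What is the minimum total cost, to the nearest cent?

$2.17

At the optimum either one food covers both requirements or two foods hit both targets exactly; no other combination can be cheaper.
almonds only: max(175/67, 3.7/1.3) = 2.846 servings → $2.56.
carrots only: max(175/44, 3.7/0.2) = 18.5 servings → $5.55.
eggs only: max(175/28, 3.7/0.9) = 6.25 servings → $2.81.
almonds + carrots: the both-tight solution has a negative serving — not a feasible corner.
almonds + eggs with both tight: 2.255 servings and 0.8536 servings → $2.41.
carrots + eggs with both tight: 1.585 servings and 3.759 servings → $2.17.
So the least-cost plan costs $2.17.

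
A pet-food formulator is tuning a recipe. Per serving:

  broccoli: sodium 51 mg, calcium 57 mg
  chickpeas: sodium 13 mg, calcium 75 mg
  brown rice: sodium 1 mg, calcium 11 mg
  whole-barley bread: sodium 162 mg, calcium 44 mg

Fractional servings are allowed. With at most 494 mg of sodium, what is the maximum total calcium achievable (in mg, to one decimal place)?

5434.0 mg

Calcium per mg sodium: brown rice 11, chickpeas 5.769, broccoli 1.118, whole-barley bread 0.2716.
With no serving limits, spend the whole sodium allowance on brown rice: 494 mg / 1 mg × 11 mg = 5434.0 mg.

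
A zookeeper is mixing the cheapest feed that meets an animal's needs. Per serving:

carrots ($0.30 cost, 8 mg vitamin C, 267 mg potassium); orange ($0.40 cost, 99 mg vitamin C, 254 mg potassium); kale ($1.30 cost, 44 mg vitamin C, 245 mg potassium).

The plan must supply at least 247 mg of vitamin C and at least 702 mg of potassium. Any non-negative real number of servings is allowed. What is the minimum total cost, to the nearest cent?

A basic optimal solution has at most two foods positive. Try each food alone and each pair with both targets met exactly.
carrots only: max(247/8, 702/267) = 30.88 servings → $9.26.
orange only: max(247/99, 702/254) = 2.764 servings → $1.11.
kale only: max(247/44, 702/245) = 5.614 servings → $7.30.
carrots + orange with both tight: 0.277 servings and 2.473 servings → $1.07.
carrots + kale: the both-tight solution has a negative serving — not a feasible corner.
orange + kale with both tight: 2.265 servings and 0.5169 servings → $1.58.
The minimum over all feasible corners is $1.07.

$1.07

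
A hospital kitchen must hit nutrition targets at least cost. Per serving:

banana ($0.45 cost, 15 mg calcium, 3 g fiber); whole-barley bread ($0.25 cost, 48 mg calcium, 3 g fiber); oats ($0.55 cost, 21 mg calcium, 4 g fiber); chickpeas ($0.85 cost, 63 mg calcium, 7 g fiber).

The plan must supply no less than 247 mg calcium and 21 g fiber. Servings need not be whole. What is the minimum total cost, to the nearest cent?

$1.75

banana only: max(247/15, 21/3) = 16.47 servings → $7.41.
whole-barley bread only: max(247/48, 21/3) = 7 servings → $1.75.
oats only: max(247/21, 21/4) = 11.76 servings → $6.47.
chickpeas only: max(247/63, 21/7) = 3.921 servings → $3.33.
banana + whole-barley bread with both tight: 2.697 servings and 4.303 servings → $2.29.
banana + oats: the both-tight solution has a negative serving — not a feasible corner.
banana + chickpeas with both targets exact would need a negative amount; discard.
whole-barley bread + oats with both tight: 4.24 servings and 2.07 servings → $2.20.
whole-barley bread + chickpeas with both tight: 2.762 servings and 1.816 servings → $2.23.
oats + chickpeas: the both-tight solution has a negative serving — not a feasible corner.
Cheapest feasible corner: $1.75.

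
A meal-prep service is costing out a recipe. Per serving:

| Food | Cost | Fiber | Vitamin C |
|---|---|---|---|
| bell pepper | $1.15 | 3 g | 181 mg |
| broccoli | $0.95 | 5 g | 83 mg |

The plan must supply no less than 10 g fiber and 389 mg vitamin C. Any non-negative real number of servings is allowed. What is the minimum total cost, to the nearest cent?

Minimising a linear cost over {fiber ≥ 10, vitamin C ≥ 389, servings ≥ 0} — the optimum is at a vertex, using one or two foods.
bell pepper only: max(10/3, 389/181) = 3.333 servings → $3.83.
broccoli only: max(10/5, 389/83) = 4.687 servings → $4.45.
bell pepper + broccoli with both tight: 1.7 servings and 0.9802 servings → $2.89.
Cheapest feasible corner: $2.89.

$2.89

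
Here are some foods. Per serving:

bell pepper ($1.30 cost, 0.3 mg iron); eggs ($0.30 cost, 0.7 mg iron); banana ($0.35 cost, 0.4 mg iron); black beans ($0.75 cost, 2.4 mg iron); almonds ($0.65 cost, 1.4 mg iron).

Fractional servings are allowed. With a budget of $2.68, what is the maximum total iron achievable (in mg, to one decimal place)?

8.6 mg

Iron per dollar: black beans 3.2, eggs 2.333, almonds 2.154, banana 1.143, bell pepper 0.2308.
With no serving limits, spend the whole cost allowance on black beans: $2.68 / $0.75 × 2.4 mg = 8.6 mg.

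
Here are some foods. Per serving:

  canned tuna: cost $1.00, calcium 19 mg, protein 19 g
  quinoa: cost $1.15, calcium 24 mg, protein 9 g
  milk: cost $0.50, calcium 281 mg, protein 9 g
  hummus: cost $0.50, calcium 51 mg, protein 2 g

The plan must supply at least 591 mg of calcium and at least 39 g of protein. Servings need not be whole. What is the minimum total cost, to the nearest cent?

A basic optimal solution has at most two foods positive. Try each food alone and each pair with both targets met exactly.
canned tuna only: max(591/19, 39/19) = 31.11 servings → $31.11.
quinoa only: max(591/24, 39/9) = 24.62 servings → $28.32.
milk only: max(591/281, 39/9) = 4.333 servings → $2.17.
hummus only: max(591/51, 39/2) = 19.5 servings → $9.75.
canned tuna + quinoa: intersection lies outside the first quadrant.
canned tuna + milk with both tight: 1.091 servings and 2.029 servings → $2.11.
canned tuna + hummus with both tight: 0.8668 servings and 11.27 servings → $6.50.
quinoa + milk with both tight: 2.438 servings and 1.895 servings → $3.75.
quinoa + hummus with both tight: 1.964 servings and 10.66 servings → $7.59.
milk + hummus: intersection lies outside the first quadrant.
Cheapest feasible corner: $2.11.

$2.11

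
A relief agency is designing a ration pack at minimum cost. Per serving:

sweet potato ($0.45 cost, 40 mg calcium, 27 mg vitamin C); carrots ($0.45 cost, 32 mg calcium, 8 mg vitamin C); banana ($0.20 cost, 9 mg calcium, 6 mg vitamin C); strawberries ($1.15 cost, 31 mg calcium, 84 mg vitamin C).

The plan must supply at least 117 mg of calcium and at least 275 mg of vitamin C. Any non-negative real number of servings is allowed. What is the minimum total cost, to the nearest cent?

$3.81

Check every corner: each single food scaled to meet both minima, and each pair solved so both constraints bind.
sweet potato only: max(117/40, 275/27) = 10.19 servings → $4.58.
carrots only: max(117/32, 275/8) = 34.38 servings → $15.47.
banana only: max(117/9, 275/6) = 45.83 servings → $9.17.
strawberries only: max(117/31, 275/84) = 3.774 servings → $4.34.
sweet potato + carrots: intersection lies outside the first quadrant.
sweet potato + banana: the both-tight solution has a negative serving — not a feasible corner.
sweet potato + strawberries with both tight: 0.5164 servings and 3.108 servings → $3.81.
carrots + banana: the both-tight solution has a negative serving — not a feasible corner.
carrots + strawberries with both tight: 0.534 servings and 3.223 servings → $3.95.
banana + strawberries with both tight: 2.286 servings and 3.111 servings → $4.03.
So the least-cost plan costs $3.81.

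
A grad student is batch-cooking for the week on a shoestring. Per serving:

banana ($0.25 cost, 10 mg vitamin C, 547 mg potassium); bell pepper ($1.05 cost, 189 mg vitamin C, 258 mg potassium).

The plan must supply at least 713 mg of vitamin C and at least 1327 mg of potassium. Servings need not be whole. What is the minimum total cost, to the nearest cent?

$4.09

Two binding constraints pin down two serving amounts, so the optimal mix uses at most two foods. The candidates are each food alone (scaled to the tighter of vitamin C/potassium) and each pair with both constraints tight.
banana only: max(713/10, 1327/547) = 71.3 servings → $17.82.
bell pepper only: max(713/189, 1327/258) = 5.143 servings → $5.40.
banana + bell pepper with both tight: 0.6632 servings and 3.737 servings → $4.09.
Cheapest feasible corner: $4.09.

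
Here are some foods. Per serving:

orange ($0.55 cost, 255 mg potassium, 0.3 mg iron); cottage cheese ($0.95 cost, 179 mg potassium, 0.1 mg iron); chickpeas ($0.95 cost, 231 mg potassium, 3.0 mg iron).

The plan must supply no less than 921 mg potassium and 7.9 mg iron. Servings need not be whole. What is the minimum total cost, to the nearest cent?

An LP optimum is at a vertex; with two nutrient constraints at most two foods are used. Check each candidate.
orange only: max(921/255, 7.9/0.3) = 26.33 servings → $14.48.
cottage cheese only: max(921/179, 7.9/0.1) = 79 servings → $75.05.
chickpeas only: max(921/231, 7.9/3.0) = 3.987 servings → $3.79.
orange + cottage cheese: intersection lies outside the first quadrant.
orange + chickpeas with both tight: 1.348 servings and 2.498 servings → $3.12.
cottage cheese + chickpeas with both tight: 1.825 servings and 2.572 servings → $4.18.
Cheapest feasible corner: $3.12.

$3.12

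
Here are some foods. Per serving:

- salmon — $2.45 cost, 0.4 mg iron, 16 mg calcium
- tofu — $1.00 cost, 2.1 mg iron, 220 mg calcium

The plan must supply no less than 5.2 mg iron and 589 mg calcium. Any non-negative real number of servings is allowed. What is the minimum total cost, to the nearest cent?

$2.68

The cheapest plan sits at a corner of the feasible region — with two constraints it uses at most two foods.
salmon only: max(5.2/0.4, 589/16) = 36.81 servings → $90.19.
tofu only: max(5.2/2.1, 589/220) = 2.677 servings → $2.68.
salmon + tofu: intersection lies outside the first quadrant.
Cheapest feasible corner: $2.68.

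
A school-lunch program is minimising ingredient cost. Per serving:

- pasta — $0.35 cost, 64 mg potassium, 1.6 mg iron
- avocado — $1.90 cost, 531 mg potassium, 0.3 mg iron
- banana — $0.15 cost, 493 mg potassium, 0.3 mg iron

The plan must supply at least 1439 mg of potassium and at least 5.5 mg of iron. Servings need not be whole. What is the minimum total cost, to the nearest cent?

pasta only: max(1439/64, 5.5/1.6) = 22.48 servings → $7.87.
avocado only: max(1439/531, 5.5/0.3) = 18.33 servings → $34.83.
banana only: max(1439/493, 5.5/0.3) = 18.33 servings → $2.75.
pasta + avocado with both tight: 2.997 servings and 2.349 servings → $5.51.
pasta + banana with both tight: 2.962 servings and 2.534 servings → $1.42.
avocado + banana: the both-tight solution has a negative serving — not a feasible corner.
The minimum over all feasible corners is $1.42.

$1.42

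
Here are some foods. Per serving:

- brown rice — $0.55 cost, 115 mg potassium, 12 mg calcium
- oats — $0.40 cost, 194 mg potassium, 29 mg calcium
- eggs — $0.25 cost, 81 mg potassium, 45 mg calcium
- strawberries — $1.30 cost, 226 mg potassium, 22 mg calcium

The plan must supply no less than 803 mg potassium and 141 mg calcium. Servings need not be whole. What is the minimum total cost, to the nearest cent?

Minimising a linear cost over {potassium ≥ 803, calcium ≥ 141, servings ≥ 0} — the optimum is at a vertex, using one or two foods.
brown rice only: max(803/115, 141/12) = 11.75 servings → $6.46.
oats only: max(803/194, 141/29) = 4.862 servings → $1.94.
eggs only: max(803/81, 141/45) = 9.914 servings → $2.48.
strawberries only: max(803/226, 141/22) = 6.409 servings → $8.33.
brown rice + oats: intersection lies outside the first quadrant.
brown rice + eggs with both tight: 5.88 servings and 1.565 servings → $3.63.
brown rice + strawberries: the both-tight solution has a negative serving — not a feasible corner.
oats + eggs with both tight: 3.873 servings and 0.6374 servings → $1.71.
oats + strawberries: the both-tight solution has a negative serving — not a feasible corner.
eggs + strawberries with both tight: 1.693 servings and 2.946 servings → $4.25.
Cheapest feasible corner: $1.71.

$1.71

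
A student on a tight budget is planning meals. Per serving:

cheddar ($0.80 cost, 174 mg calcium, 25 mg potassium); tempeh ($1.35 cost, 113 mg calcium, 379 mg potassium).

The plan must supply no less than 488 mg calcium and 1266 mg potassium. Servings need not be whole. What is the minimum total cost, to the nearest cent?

$4.98

Two binding constraints pin down two serving amounts, so the optimal mix uses at most two foods. The candidates are each food alone (scaled to the tighter of calcium/potassium) and each pair with both constraints tight.
cheddar only: max(488/174, 1266/25) = 50.64 servings → $40.51.
tempeh only: max(488/113, 1266/379) = 4.319 servings → $5.83.
cheddar + tempeh with both tight: 0.6637 servings and 3.297 servings → $4.98.
The minimum over all feasible corners is $4.98.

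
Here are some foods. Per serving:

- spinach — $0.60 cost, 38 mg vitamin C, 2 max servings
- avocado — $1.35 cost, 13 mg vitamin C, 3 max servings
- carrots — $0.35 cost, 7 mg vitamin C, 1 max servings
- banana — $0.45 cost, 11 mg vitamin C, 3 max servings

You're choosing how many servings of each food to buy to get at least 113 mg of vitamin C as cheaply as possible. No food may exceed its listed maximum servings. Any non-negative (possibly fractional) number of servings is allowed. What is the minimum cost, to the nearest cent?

Cost per mg of vitamin C: spinach $0.0158, banana $0.0409, carrots $0.0500, avocado $0.1038.
Take 2 servings of spinach: +76.0 mg vitamin C for $1.20 (total $1.20, still need 37.0 mg).
Take 3 servings of banana: +33.0 mg vitamin C for $1.35 (total $2.55, still need 4.0 mg).
Take 0.5714 servings of carrots: +4.0 mg vitamin C for $0.20 (total $2.75, still need 0.0 mg).
Greedy by cheapest-per-mg is optimal for a single linear constraint, so the minimum cost is $2.75.

$2.75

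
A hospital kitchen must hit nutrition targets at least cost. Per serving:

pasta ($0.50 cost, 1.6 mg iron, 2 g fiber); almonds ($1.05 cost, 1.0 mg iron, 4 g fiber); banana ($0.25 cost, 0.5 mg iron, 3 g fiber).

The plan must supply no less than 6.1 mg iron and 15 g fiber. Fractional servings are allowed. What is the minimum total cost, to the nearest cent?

$2.20

Check every corner: each single food scaled to meet both minima, and each pair solved so both constraints bind.
pasta only: max(6.1/1.6, 15/2) = 7.5 servings → $3.75.
almonds only: max(6.1/1.0, 15/4) = 6.1 servings → $6.41.
banana only: max(6.1/0.5, 15/3) = 12.2 servings → $3.05.
pasta + almonds with both tight: 2.136 servings and 2.682 servings → $3.88.
pasta + banana with both tight: 2.842 servings and 3.105 servings → $2.20.
almonds + banana: the both-tight solution has a negative serving — not a feasible corner.
Cheapest feasible corner: $2.20.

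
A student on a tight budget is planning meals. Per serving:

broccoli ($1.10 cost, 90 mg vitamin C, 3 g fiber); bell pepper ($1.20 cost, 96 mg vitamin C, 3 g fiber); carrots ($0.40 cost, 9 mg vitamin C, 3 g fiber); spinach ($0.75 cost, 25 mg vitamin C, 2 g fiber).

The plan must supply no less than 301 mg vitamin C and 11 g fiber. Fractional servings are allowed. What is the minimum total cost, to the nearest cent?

$3.78

Check every corner: each single food scaled to meet both minima, and each pair solved so both constraints bind.
broccoli only: max(301/90, 11/3) = 3.667 servings → $4.03.
bell pepper only: max(301/96, 11/3) = 3.667 servings → $4.40.
carrots only: max(301/9, 11/3) = 33.44 servings → $13.38.
spinach only: max(301/25, 11/2) = 12.04 servings → $9.03.
broccoli + bell pepper with both targets exact would need a negative amount; discard.
broccoli + carrots with both tight: 3.309 servings and 0.358 servings → $3.78.
broccoli + spinach with both tight: 3.114 servings and 0.8286 servings → $4.05.
bell pepper + carrots with both tight: 3.08 servings and 0.5862 servings → $3.93.
bell pepper + spinach with both tight: 2.795 servings and 1.308 servings → $4.33.
carrots + spinach: the both-tight solution has a negative serving — not a feasible corner.
The minimum over all feasible corners is $3.78.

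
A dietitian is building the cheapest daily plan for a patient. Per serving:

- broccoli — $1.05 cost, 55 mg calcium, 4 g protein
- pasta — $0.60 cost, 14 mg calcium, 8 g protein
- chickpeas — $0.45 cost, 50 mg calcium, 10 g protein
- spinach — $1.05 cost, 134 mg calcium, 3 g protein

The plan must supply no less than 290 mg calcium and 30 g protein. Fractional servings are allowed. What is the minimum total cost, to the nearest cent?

With two linear requirements the optimum uses one or two foods; enumerate the corners.
broccoli only: max(290/55, 30/4) = 7.5 servings → $7.88.
pasta only: max(290/14, 30/8) = 20.71 servings → $12.43.
chickpeas only: max(290/50, 30/10) = 5.8 servings → $2.61.
spinach only: max(290/134, 30/3) = 10 servings → $10.50.
broccoli + pasta with both tight: 4.948 servings and 1.276 servings → $5.96.
broccoli + chickpeas with both tight: 4 servings and 1.4 servings → $4.83.
broccoli + spinach: intersection lies outside the first quadrant.
pasta + chickpeas with both targets exact would need a negative amount; discard.
pasta + spinach with both tight: 3.058 servings and 1.845 servings → $3.77.
chickpeas + spinach with both tight: 2.647 servings and 1.176 servings → $2.43.
The minimum over all feasible corners is $2.43.

$2.43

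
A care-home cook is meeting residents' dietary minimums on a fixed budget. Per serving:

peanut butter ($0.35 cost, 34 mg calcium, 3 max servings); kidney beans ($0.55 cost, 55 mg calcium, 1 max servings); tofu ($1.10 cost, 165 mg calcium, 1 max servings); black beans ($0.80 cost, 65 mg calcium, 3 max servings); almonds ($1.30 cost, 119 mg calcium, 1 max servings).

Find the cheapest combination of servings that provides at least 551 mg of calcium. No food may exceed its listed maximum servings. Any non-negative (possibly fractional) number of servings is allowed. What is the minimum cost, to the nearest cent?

$5.35

Cost per mg of calcium: tofu $0.0067, kidney beans $0.0100, peanut butter $0.0103, almonds $0.0109, black beans $0.0123.
Take 1 serving of tofu: +165.0 mg calcium for $1.10 (total $1.10, still need 386.0 mg).
Take 1 serving of kidney beans: +55.0 mg calcium for $0.55 (total $1.65, still need 331.0 mg).
Take 3 servings of peanut butter: +102.0 mg calcium for $1.05 (total $2.70, still need 229.0 mg).
Take 1 serving of almonds: +119.0 mg calcium for $1.30 (total $4.00, still need 110.0 mg).
Take 1.692 servings of black beans: +110.0 mg calcium for $1.35 (total $5.35, still need 0.0 mg).
Greedy by cheapest-per-mg is optimal for a single linear constraint, so the minimum cost is $5.35.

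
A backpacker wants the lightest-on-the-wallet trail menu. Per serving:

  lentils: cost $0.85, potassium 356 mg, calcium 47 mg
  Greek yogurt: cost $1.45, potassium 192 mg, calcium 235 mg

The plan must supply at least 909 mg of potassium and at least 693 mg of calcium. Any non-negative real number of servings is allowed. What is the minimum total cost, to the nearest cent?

Check every corner: each single food scaled to meet both minima, and each pair solved so both constraints bind.
lentils only: max(909/356, 693/47) = 14.74 servings → $12.53.
Greek yogurt only: max(909/192, 693/235) = 4.734 servings → $6.86.
lentils + Greek yogurt with both tight: 1.079 servings and 2.733 servings → $4.88.
Cheapest feasible corner: $4.88.

$4.88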